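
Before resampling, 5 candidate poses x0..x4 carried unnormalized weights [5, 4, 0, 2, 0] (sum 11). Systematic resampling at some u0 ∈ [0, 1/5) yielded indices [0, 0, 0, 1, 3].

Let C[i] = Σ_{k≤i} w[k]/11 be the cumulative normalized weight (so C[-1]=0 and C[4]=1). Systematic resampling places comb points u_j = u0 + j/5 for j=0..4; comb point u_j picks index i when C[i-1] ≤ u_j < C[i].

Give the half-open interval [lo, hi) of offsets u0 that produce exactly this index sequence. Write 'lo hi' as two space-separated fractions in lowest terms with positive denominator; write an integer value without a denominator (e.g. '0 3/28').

1/55 3/55

C = [5/11, 9/11, 9/11, 1, 1]
j=0 picked index 0: u0 ∈ [0, 5/11)
j=1 picked index 0: u0 ∈ [-1/5, 14/55)
j=2 picked index 0: u0 ∈ [-2/5, 3/55)
j=3 picked index 1: u0 ∈ [-8/55, 12/55)
j=4 picked index 3: u0 ∈ [1/55, 1/5)
intersection: [1/55, 3/55)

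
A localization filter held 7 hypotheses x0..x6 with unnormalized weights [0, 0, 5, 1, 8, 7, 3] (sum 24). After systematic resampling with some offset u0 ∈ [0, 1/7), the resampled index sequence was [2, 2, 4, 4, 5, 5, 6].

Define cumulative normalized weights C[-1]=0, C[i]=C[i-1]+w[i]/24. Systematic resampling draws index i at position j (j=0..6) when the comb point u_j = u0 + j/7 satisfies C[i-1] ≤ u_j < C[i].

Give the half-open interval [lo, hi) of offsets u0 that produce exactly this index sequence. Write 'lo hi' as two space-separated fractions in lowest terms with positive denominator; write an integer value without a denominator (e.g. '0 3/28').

C = [0, 0, 5/24, 1/4, 7/12, 7/8, 1]
j=0 picked index 2: u0 ∈ [0, 5/24)
j=1 picked index 2: u0 ∈ [-1/7, 11/168)
j=2 picked index 4: u0 ∈ [-1/28, 25/84)
j=3 picked index 4: u0 ∈ [-5/28, 13/84)
j=4 picked index 5: u0 ∈ [1/84, 17/56)
j=5 picked index 5: u0 ∈ [-11/84, 9/56)
j=6 picked index 6: u0 ∈ [1/56, 1/7)
intersection: [1/56, 11/168)

1/56 11/168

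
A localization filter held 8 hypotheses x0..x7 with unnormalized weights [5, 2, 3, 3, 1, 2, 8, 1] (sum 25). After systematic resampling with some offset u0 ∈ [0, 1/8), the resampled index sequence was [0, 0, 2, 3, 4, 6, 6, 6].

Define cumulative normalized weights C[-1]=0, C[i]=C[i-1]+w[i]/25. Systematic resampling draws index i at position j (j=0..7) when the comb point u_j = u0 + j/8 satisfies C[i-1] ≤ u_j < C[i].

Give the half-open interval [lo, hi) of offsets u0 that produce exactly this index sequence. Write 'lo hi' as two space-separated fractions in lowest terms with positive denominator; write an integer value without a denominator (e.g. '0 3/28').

3/100 3/50

C = [1/5, 7/25, 2/5, 13/25, 14/25, 16/25, 24/25, 1]
j=0 picked index 0: u0 ∈ [0, 1/5)
j=1 picked index 0: u0 ∈ [-1/8, 3/40)
j=2 picked index 2: u0 ∈ [3/100, 3/20)
j=3 picked index 3: u0 ∈ [1/40, 29/200)
j=4 picked index 4: u0 ∈ [1/50, 3/50)
j=5 picked index 6: u0 ∈ [3/200, 67/200)
j=6 picked index 6: u0 ∈ [-11/100, 21/100)
j=7 picked index 6: u0 ∈ [-47/200, 17/200)
intersection: [3/100, 3/50)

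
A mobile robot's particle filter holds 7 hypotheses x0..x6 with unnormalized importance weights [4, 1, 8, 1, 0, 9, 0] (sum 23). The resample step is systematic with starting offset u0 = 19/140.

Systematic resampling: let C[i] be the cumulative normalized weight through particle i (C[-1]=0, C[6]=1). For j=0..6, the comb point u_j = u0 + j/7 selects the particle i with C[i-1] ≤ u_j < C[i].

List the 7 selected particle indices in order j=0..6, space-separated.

C = [4/23, 5/23, 13/23, 14/23, 14/23, 1, 1]
j=0: u_0=19/140 ∈ [0, 4/23) → index 0
j=1: u_1=39/140 ∈ [5/23, 13/23) → index 2
j=2: u_2=59/140 ∈ [5/23, 13/23) → index 2
j=3: u_3=79/140 ∈ [5/23, 13/23) → index 2
j=4: u_4=99/140 ∈ [14/23, 1) → index 5
j=5: u_5=17/20 ∈ [14/23, 1) → index 5
j=6: u_6=139/140 ∈ [14/23, 1) → index 5

0 2 2 2 5 5 5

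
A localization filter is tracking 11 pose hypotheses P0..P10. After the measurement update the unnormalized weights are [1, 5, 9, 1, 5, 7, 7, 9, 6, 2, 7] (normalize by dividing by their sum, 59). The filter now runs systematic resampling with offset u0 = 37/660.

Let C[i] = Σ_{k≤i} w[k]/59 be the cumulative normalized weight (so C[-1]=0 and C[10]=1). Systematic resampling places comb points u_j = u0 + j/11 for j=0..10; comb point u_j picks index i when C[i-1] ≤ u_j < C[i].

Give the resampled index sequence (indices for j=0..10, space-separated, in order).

1 2 2 4 5 6 7 7 8 9 10

C = [1/59, 6/59, 15/59, 16/59, 21/59, 28/59, 35/59, 44/59, 50/59, 52/59, 1]
j=0: u_0=37/660 ∈ [1/59, 6/59) → index 1
j=1: u_1=97/660 ∈ [6/59, 15/59) → index 2
j=2: u_2=157/660 ∈ [6/59, 15/59) → index 2
j=3: u_3=217/660 ∈ [16/59, 21/59) → index 4
j=4: u_4=277/660 ∈ [21/59, 28/59) → index 5
j=5: u_5=337/660 ∈ [28/59, 35/59) → index 6
j=6: u_6=397/660 ∈ [35/59, 44/59) → index 7
j=7: u_7=457/660 ∈ [35/59, 44/59) → index 7
j=8: u_8=47/60 ∈ [44/59, 50/59) → index 8
j=9: u_9=577/660 ∈ [50/59, 52/59) → index 9
j=10: u_10=637/660 ∈ [52/59, 1) → index 10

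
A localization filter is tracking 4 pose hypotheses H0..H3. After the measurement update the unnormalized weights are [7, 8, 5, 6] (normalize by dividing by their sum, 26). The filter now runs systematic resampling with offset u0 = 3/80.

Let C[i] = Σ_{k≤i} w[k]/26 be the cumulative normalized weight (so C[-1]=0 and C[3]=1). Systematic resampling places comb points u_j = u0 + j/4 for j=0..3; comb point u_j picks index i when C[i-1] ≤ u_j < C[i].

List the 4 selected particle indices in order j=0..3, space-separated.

C = [7/26, 15/26, 10/13, 1]
j=0: u_0=3/80 ∈ [0, 7/26) → index 0
j=1: u_1=23/80 ∈ [7/26, 15/26) → index 1
j=2: u_2=43/80 ∈ [7/26, 15/26) → index 1
j=3: u_3=63/80 ∈ [10/13, 1) → index 3

0 1 1 3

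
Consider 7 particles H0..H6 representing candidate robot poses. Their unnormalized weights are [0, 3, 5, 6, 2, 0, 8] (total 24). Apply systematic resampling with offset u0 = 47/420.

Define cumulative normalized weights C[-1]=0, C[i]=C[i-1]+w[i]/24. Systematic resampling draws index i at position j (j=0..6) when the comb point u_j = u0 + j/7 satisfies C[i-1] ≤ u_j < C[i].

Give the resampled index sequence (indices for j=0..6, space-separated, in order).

1 2 3 3 6 6 6

C = [0, 1/8, 1/3, 7/12, 2/3, 2/3, 1]
j=0: u_0=47/420 ∈ [0, 1/8) → index 1
j=1: u_1=107/420 ∈ [1/8, 1/3) → index 2
j=2: u_2=167/420 ∈ [1/3, 7/12) → index 3
j=3: u_3=227/420 ∈ [1/3, 7/12) → index 3
j=4: u_4=41/60 ∈ [2/3, 1) → index 6
j=5: u_5=347/420 ∈ [2/3, 1) → index 6
j=6: u_6=407/420 ∈ [2/3, 1) → index 6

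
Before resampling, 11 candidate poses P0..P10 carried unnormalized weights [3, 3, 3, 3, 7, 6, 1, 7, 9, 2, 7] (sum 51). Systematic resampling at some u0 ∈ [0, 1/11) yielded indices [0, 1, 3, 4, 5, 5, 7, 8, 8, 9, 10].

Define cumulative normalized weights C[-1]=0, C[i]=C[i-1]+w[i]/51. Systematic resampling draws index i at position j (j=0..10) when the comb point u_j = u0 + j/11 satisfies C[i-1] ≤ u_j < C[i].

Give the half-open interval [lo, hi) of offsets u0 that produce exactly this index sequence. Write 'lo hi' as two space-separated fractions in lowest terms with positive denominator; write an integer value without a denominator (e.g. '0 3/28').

2/187 5/187

C = [1/17, 2/17, 3/17, 4/17, 19/51, 25/51, 26/51, 11/17, 14/17, 44/51, 1]
j=0 picked index 0: u0 ∈ [0, 1/17)
j=1 picked index 1: u0 ∈ [-6/187, 5/187)
j=2 picked index 3: u0 ∈ [-1/187, 10/187)
j=3 picked index 4: u0 ∈ [-7/187, 56/561)
j=4 picked index 5: u0 ∈ [5/561, 71/561)
j=5 picked index 5: u0 ∈ [-46/561, 20/561)
j=6 picked index 7: u0 ∈ [-20/561, 19/187)
j=7 picked index 8: u0 ∈ [2/187, 35/187)
j=8 picked index 8: u0 ∈ [-15/187, 18/187)
j=9 picked index 9: u0 ∈ [1/187, 25/561)
j=10 picked index 10: u0 ∈ [-26/561, 1/11)
intersection: [2/187, 5/187)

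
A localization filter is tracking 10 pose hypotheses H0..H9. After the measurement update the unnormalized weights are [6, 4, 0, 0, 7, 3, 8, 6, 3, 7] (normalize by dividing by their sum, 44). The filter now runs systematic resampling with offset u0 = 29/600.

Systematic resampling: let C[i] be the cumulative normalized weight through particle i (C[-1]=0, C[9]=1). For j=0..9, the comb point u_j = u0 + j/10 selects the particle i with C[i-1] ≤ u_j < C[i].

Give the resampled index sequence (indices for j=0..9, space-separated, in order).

C = [3/22, 5/22, 5/22, 5/22, 17/44, 5/11, 7/11, 17/22, 37/44, 1]
j=0: u_0=29/600 ∈ [0, 3/22) → index 0
j=1: u_1=89/600 ∈ [3/22, 5/22) → index 1
j=2: u_2=149/600 ∈ [5/22, 17/44) → index 4
j=3: u_3=209/600 ∈ [5/22, 17/44) → index 4
j=4: u_4=269/600 ∈ [17/44, 5/11) → index 5
j=5: u_5=329/600 ∈ [5/11, 7/11) → index 6
j=6: u_6=389/600 ∈ [7/11, 17/22) → index 7
j=7: u_7=449/600 ∈ [7/11, 17/22) → index 7
j=8: u_8=509/600 ∈ [37/44, 1) → index 9
j=9: u_9=569/600 ∈ [37/44, 1) → index 9

0 1 4 4 5 6 7 7 9 9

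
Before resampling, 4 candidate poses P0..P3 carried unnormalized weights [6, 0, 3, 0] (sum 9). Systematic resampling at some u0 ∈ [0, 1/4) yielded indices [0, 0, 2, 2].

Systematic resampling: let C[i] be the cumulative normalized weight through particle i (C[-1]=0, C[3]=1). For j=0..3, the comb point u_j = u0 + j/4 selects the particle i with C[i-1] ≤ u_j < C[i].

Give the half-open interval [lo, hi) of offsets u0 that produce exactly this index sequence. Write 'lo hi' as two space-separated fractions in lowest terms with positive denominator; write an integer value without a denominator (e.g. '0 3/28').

1/6 1/4

C = [2/3, 2/3, 1, 1]
j=0 picked index 0: u0 ∈ [0, 2/3)
j=1 picked index 0: u0 ∈ [-1/4, 5/12)
j=2 picked index 2: u0 ∈ [1/6, 1/2)
j=3 picked index 2: u0 ∈ [-1/12, 1/4)
intersection: [1/6, 1/4)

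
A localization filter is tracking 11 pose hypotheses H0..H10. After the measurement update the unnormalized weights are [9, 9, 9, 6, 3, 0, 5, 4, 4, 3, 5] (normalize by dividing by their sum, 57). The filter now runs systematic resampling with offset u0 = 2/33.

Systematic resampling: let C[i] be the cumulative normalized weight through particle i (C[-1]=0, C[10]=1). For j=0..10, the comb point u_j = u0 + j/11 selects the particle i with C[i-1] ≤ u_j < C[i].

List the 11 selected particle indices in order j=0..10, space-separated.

0 0 1 2 2 3 4 6 7 9 10

C = [3/19, 6/19, 9/19, 11/19, 12/19, 12/19, 41/57, 15/19, 49/57, 52/57, 1]
j=0: u_0=2/33 ∈ [0, 3/19) → index 0
j=1: u_1=5/33 ∈ [0, 3/19) → index 0
j=2: u_2=8/33 ∈ [3/19, 6/19) → index 1
j=3: u_3=1/3 ∈ [6/19, 9/19) → index 2
j=4: u_4=14/33 ∈ [6/19, 9/19) → index 2
j=5: u_5=17/33 ∈ [9/19, 11/19) → index 3
j=6: u_6=20/33 ∈ [11/19, 12/19) → index 4
j=7: u_7=23/33 ∈ [12/19, 41/57) → index 6
j=8: u_8=26/33 ∈ [41/57, 15/19) → index 7
j=9: u_9=29/33 ∈ [49/57, 52/57) → index 9
j=10: u_10=32/33 ∈ [52/57, 1) → index 10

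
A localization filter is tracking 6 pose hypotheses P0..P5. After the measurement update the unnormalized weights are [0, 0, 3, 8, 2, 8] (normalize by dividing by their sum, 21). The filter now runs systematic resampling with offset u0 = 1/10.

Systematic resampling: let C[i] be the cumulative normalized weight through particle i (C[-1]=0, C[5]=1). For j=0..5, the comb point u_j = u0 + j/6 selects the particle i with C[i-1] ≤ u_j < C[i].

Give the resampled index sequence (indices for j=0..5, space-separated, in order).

2 3 3 4 5 5

C = [0, 0, 1/7, 11/21, 13/21, 1]
j=0: u_0=1/10 ∈ [0, 1/7) → index 2
j=1: u_1=4/15 ∈ [1/7, 11/21) → index 3
j=2: u_2=13/30 ∈ [1/7, 11/21) → index 3
j=3: u_3=3/5 ∈ [11/21, 13/21) → index 4
j=4: u_4=23/30 ∈ [13/21, 1) → index 5
j=5: u_5=14/15 ∈ [13/21, 1) → index 5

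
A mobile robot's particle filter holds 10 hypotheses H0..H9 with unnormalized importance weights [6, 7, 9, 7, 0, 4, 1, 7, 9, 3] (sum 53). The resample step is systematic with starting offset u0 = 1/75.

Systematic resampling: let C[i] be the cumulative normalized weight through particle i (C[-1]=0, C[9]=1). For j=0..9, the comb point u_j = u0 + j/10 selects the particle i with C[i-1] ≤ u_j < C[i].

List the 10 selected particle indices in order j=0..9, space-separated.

C = [6/53, 13/53, 22/53, 29/53, 29/53, 33/53, 34/53, 41/53, 50/53, 1]
j=0: u_0=1/75 ∈ [0, 6/53) → index 0
j=1: u_1=17/150 ∈ [6/53, 13/53) → index 1
j=2: u_2=16/75 ∈ [6/53, 13/53) → index 1
j=3: u_3=47/150 ∈ [13/53, 22/53) → index 2
j=4: u_4=31/75 ∈ [13/53, 22/53) → index 2
j=5: u_5=77/150 ∈ [22/53, 29/53) → index 3
j=6: u_6=46/75 ∈ [29/53, 33/53) → index 5
j=7: u_7=107/150 ∈ [34/53, 41/53) → index 7
j=8: u_8=61/75 ∈ [41/53, 50/53) → index 8
j=9: u_9=137/150 ∈ [41/53, 50/53) → index 8

0 1 1 2 2 3 5 7 8 8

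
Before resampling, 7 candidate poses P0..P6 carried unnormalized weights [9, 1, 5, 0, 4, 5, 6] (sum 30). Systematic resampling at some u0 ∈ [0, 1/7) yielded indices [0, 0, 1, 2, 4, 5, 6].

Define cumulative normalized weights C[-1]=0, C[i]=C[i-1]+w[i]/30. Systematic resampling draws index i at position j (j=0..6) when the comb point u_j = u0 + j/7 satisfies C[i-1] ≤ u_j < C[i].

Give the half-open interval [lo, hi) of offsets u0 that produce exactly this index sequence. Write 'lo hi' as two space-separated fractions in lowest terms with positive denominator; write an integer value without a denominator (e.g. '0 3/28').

1/70 1/21

C = [3/10, 1/3, 1/2, 1/2, 19/30, 4/5, 1]
j=0 picked index 0: u0 ∈ [0, 3/10)
j=1 picked index 0: u0 ∈ [-1/7, 11/70)
j=2 picked index 1: u0 ∈ [1/70, 1/21)
j=3 picked index 2: u0 ∈ [-2/21, 1/14)
j=4 picked index 4: u0 ∈ [-1/14, 13/210)
j=5 picked index 5: u0 ∈ [-17/210, 3/35)
j=6 picked index 6: u0 ∈ [-2/35, 1/7)
intersection: [1/70, 1/21)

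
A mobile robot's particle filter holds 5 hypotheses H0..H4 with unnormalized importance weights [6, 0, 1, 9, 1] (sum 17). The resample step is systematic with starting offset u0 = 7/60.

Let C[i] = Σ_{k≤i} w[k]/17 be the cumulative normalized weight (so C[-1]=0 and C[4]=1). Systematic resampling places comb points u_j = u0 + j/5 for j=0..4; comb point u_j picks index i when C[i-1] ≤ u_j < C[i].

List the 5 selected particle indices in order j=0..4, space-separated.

C = [6/17, 6/17, 7/17, 16/17, 1]
j=0: u_0=7/60 ∈ [0, 6/17) → index 0
j=1: u_1=19/60 ∈ [0, 6/17) → index 0
j=2: u_2=31/60 ∈ [7/17, 16/17) → index 3
j=3: u_3=43/60 ∈ [7/17, 16/17) → index 3
j=4: u_4=11/12 ∈ [7/17, 16/17) → index 3

0 0 3 3 3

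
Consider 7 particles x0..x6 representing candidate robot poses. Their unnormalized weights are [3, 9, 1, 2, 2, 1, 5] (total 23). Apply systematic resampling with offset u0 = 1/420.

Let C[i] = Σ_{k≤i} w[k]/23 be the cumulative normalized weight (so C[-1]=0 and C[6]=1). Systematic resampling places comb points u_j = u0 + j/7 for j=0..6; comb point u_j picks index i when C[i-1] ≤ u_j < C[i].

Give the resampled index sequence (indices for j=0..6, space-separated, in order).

C = [3/23, 12/23, 13/23, 15/23, 17/23, 18/23, 1]
j=0: u_0=1/420 ∈ [0, 3/23) → index 0
j=1: u_1=61/420 ∈ [3/23, 12/23) → index 1
j=2: u_2=121/420 ∈ [3/23, 12/23) → index 1
j=3: u_3=181/420 ∈ [3/23, 12/23) → index 1
j=4: u_4=241/420 ∈ [13/23, 15/23) → index 3
j=5: u_5=43/60 ∈ [15/23, 17/23) → index 4
j=6: u_6=361/420 ∈ [18/23, 1) → index 6

0 1 1 1 3 4 6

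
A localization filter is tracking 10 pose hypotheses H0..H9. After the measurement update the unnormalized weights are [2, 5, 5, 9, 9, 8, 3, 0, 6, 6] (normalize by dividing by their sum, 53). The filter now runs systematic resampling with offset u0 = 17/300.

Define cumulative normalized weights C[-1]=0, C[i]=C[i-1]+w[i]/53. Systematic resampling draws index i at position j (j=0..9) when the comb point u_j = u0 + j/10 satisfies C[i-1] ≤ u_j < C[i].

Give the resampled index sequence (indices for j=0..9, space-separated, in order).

C = [2/53, 7/53, 12/53, 21/53, 30/53, 38/53, 41/53, 41/53, 47/53, 1]
j=0: u_0=17/300 ∈ [2/53, 7/53) → index 1
j=1: u_1=47/300 ∈ [7/53, 12/53) → index 2
j=2: u_2=77/300 ∈ [12/53, 21/53) → index 3
j=3: u_3=107/300 ∈ [12/53, 21/53) → index 3
j=4: u_4=137/300 ∈ [21/53, 30/53) → index 4
j=5: u_5=167/300 ∈ [21/53, 30/53) → index 4
j=6: u_6=197/300 ∈ [30/53, 38/53) → index 5
j=7: u_7=227/300 ∈ [38/53, 41/53) → index 6
j=8: u_8=257/300 ∈ [41/53, 47/53) → index 8
j=9: u_9=287/300 ∈ [47/53, 1) → index 9

1 2 3 3 4 4 5 6 8 9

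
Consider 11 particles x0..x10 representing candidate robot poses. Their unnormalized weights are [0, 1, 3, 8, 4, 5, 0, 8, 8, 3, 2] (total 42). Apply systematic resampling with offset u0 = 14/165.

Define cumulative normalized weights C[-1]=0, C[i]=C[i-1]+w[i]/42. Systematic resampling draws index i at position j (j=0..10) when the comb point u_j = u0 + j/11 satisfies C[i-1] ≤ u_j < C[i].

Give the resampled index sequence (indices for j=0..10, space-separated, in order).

C = [0, 1/42, 2/21, 2/7, 8/21, 1/2, 1/2, 29/42, 37/42, 20/21, 1]
j=0: u_0=14/165 ∈ [1/42, 2/21) → index 2
j=1: u_1=29/165 ∈ [2/21, 2/7) → index 3
j=2: u_2=4/15 ∈ [2/21, 2/7) → index 3
j=3: u_3=59/165 ∈ [2/7, 8/21) → index 4
j=4: u_4=74/165 ∈ [8/21, 1/2) → index 5
j=5: u_5=89/165 ∈ [1/2, 29/42) → index 7
j=6: u_6=104/165 ∈ [1/2, 29/42) → index 7
j=7: u_7=119/165 ∈ [29/42, 37/42) → index 8
j=8: u_8=134/165 ∈ [29/42, 37/42) → index 8
j=9: u_9=149/165 ∈ [37/42, 20/21) → index 9
j=10: u_10=164/165 ∈ [20/21, 1) → index 10

2 3 3 4 5 7 7 8 8 9 10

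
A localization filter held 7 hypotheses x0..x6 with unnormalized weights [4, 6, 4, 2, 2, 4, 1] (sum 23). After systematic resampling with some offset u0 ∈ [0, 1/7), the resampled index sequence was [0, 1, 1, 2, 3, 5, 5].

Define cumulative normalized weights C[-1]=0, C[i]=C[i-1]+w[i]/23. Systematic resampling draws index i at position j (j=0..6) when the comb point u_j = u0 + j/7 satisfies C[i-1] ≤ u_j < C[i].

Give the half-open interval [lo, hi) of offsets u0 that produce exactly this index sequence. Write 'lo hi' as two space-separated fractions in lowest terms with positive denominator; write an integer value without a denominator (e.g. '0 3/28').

11/161 16/161

C = [4/23, 10/23, 14/23, 16/23, 18/23, 22/23, 1]
j=0 picked index 0: u0 ∈ [0, 4/23)
j=1 picked index 1: u0 ∈ [5/161, 47/161)
j=2 picked index 1: u0 ∈ [-18/161, 24/161)
j=3 picked index 2: u0 ∈ [1/161, 29/161)
j=4 picked index 3: u0 ∈ [6/161, 20/161)
j=5 picked index 5: u0 ∈ [11/161, 39/161)
j=6 picked index 5: u0 ∈ [-12/161, 16/161)
intersection: [11/161, 16/161)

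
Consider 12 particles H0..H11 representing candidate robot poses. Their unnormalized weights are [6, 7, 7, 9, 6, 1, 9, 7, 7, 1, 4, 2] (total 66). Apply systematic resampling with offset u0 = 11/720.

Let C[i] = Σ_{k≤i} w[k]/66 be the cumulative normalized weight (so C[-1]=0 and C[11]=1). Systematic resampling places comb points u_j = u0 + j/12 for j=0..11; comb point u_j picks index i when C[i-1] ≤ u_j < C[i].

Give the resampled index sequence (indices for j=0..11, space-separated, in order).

C = [1/11, 13/66, 10/33, 29/66, 35/66, 6/11, 15/22, 26/33, 59/66, 10/11, 32/33, 1]
j=0: u_0=11/720 ∈ [0, 1/11) → index 0
j=1: u_1=71/720 ∈ [1/11, 13/66) → index 1
j=2: u_2=131/720 ∈ [1/11, 13/66) → index 1
j=3: u_3=191/720 ∈ [13/66, 10/33) → index 2
j=4: u_4=251/720 ∈ [10/33, 29/66) → index 3
j=5: u_5=311/720 ∈ [10/33, 29/66) → index 3
j=6: u_6=371/720 ∈ [29/66, 35/66) → index 4
j=7: u_7=431/720 ∈ [6/11, 15/22) → index 6
j=8: u_8=491/720 ∈ [15/22, 26/33) → index 7
j=9: u_9=551/720 ∈ [15/22, 26/33) → index 7
j=10: u_10=611/720 ∈ [26/33, 59/66) → index 8
j=11: u_11=671/720 ∈ [10/11, 32/33) → index 10

0 1 1 2 3 3 4 6 7 7 8 10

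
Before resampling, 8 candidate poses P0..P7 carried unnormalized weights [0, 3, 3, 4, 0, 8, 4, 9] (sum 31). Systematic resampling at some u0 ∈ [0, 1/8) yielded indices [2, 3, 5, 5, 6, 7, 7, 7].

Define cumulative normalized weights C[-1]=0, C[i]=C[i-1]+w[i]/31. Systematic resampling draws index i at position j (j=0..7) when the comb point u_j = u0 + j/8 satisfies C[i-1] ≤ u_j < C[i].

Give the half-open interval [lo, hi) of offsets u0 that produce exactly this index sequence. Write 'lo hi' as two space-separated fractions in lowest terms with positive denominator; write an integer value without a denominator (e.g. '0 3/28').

C = [0, 3/31, 6/31, 10/31, 10/31, 18/31, 22/31, 1]
j=0 picked index 2: u0 ∈ [3/31, 6/31)
j=1 picked index 3: u0 ∈ [17/248, 49/248)
j=2 picked index 5: u0 ∈ [9/124, 41/124)
j=3 picked index 5: u0 ∈ [-13/248, 51/248)
j=4 picked index 6: u0 ∈ [5/62, 13/62)
j=5 picked index 7: u0 ∈ [21/248, 3/8)
j=6 picked index 7: u0 ∈ [-5/124, 1/4)
j=7 picked index 7: u0 ∈ [-41/248, 1/8)
intersection: [3/31, 1/8)

3/31 1/8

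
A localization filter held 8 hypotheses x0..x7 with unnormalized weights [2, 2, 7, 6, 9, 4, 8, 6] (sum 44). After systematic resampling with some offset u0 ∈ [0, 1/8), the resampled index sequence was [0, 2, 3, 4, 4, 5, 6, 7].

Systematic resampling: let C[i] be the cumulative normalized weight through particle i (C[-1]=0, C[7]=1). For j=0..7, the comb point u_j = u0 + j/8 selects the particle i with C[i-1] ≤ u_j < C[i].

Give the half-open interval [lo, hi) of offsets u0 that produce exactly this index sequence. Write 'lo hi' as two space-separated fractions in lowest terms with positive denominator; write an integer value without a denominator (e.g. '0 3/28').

1/88 1/22

C = [1/22, 1/11, 1/4, 17/44, 13/22, 15/22, 19/22, 1]
j=0 picked index 0: u0 ∈ [0, 1/22)
j=1 picked index 2: u0 ∈ [-3/88, 1/8)
j=2 picked index 3: u0 ∈ [0, 3/22)
j=3 picked index 4: u0 ∈ [1/88, 19/88)
j=4 picked index 4: u0 ∈ [-5/44, 1/11)
j=5 picked index 5: u0 ∈ [-3/88, 5/88)
j=6 picked index 6: u0 ∈ [-3/44, 5/44)
j=7 picked index 7: u0 ∈ [-1/88, 1/8)
intersection: [1/88, 1/22)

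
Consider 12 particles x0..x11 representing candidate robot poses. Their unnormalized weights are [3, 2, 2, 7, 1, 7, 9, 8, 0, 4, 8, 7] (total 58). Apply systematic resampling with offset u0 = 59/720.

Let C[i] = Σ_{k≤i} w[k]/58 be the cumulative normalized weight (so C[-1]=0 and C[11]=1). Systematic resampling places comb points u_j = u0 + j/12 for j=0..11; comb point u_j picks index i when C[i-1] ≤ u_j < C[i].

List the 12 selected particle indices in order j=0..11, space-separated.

C = [3/58, 5/58, 7/58, 7/29, 15/58, 11/29, 31/58, 39/58, 39/58, 43/58, 51/58, 1]
j=0: u_0=59/720 ∈ [3/58, 5/58) → index 1
j=1: u_1=119/720 ∈ [7/58, 7/29) → index 3
j=2: u_2=179/720 ∈ [7/29, 15/58) → index 4
j=3: u_3=239/720 ∈ [15/58, 11/29) → index 5
j=4: u_4=299/720 ∈ [11/29, 31/58) → index 6
j=5: u_5=359/720 ∈ [11/29, 31/58) → index 6
j=6: u_6=419/720 ∈ [31/58, 39/58) → index 7
j=7: u_7=479/720 ∈ [31/58, 39/58) → index 7
j=8: u_8=539/720 ∈ [43/58, 51/58) → index 10
j=9: u_9=599/720 ∈ [43/58, 51/58) → index 10
j=10: u_10=659/720 ∈ [51/58, 1) → index 11
j=11: u_11=719/720 ∈ [51/58, 1) → index 11

1 3 4 5 6 6 7 7 10 10 11 11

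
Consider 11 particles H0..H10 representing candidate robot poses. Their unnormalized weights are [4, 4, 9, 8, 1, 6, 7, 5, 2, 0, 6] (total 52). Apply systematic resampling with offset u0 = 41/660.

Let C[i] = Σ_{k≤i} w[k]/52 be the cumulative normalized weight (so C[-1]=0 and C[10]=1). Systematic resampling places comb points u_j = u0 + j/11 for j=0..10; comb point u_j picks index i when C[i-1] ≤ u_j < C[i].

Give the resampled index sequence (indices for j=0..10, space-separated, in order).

0 1 2 3 3 5 5 6 7 8 10

C = [1/13, 2/13, 17/52, 25/52, 1/2, 8/13, 3/4, 11/13, 23/26, 23/26, 1]
j=0: u_0=41/660 ∈ [0, 1/13) → index 0
j=1: u_1=101/660 ∈ [1/13, 2/13) → index 1
j=2: u_2=161/660 ∈ [2/13, 17/52) → index 2
j=3: u_3=221/660 ∈ [17/52, 25/52) → index 3
j=4: u_4=281/660 ∈ [17/52, 25/52) → index 3
j=5: u_5=31/60 ∈ [1/2, 8/13) → index 5
j=6: u_6=401/660 ∈ [1/2, 8/13) → index 5
j=7: u_7=461/660 ∈ [8/13, 3/4) → index 6
j=8: u_8=521/660 ∈ [3/4, 11/13) → index 7
j=9: u_9=581/660 ∈ [11/13, 23/26) → index 8
j=10: u_10=641/660 ∈ [23/26, 1) → index 10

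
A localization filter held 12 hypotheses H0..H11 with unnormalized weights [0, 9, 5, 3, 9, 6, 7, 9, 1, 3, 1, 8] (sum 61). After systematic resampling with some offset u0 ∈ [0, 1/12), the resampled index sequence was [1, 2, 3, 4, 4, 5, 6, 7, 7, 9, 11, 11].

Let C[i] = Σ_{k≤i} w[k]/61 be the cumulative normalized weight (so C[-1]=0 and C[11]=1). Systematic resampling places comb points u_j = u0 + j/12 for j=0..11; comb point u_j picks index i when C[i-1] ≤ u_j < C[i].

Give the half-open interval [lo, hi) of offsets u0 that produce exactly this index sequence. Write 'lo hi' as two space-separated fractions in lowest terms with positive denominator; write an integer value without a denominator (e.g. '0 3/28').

47/732 1/12

C = [0, 9/61, 14/61, 17/61, 26/61, 32/61, 39/61, 48/61, 49/61, 52/61, 53/61, 1]
j=0 picked index 1: u0 ∈ [0, 9/61)
j=1 picked index 2: u0 ∈ [47/732, 107/732)
j=2 picked index 3: u0 ∈ [23/366, 41/366)
j=3 picked index 4: u0 ∈ [7/244, 43/244)
j=4 picked index 4: u0 ∈ [-10/183, 17/183)
j=5 picked index 5: u0 ∈ [7/732, 79/732)
j=6 picked index 6: u0 ∈ [3/122, 17/122)
j=7 picked index 7: u0 ∈ [41/732, 149/732)
j=8 picked index 7: u0 ∈ [-5/183, 22/183)
j=9 picked index 9: u0 ∈ [13/244, 25/244)
j=10 picked index 11: u0 ∈ [13/366, 1/6)
j=11 picked index 11: u0 ∈ [-35/732, 1/12)
intersection: [47/732, 1/12)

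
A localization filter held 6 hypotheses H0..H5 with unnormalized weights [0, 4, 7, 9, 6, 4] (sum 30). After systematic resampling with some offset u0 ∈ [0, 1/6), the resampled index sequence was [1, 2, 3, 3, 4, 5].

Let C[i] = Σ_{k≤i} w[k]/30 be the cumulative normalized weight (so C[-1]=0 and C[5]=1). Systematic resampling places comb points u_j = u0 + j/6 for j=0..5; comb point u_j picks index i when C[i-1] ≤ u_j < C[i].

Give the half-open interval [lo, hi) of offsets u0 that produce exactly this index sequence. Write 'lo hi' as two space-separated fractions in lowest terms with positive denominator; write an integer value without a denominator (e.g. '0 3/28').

1/30 2/15

C = [0, 2/15, 11/30, 2/3, 13/15, 1]
j=0 picked index 1: u0 ∈ [0, 2/15)
j=1 picked index 2: u0 ∈ [-1/30, 1/5)
j=2 picked index 3: u0 ∈ [1/30, 1/3)
j=3 picked index 3: u0 ∈ [-2/15, 1/6)
j=4 picked index 4: u0 ∈ [0, 1/5)
j=5 picked index 5: u0 ∈ [1/30, 1/6)
intersection: [1/30, 2/15)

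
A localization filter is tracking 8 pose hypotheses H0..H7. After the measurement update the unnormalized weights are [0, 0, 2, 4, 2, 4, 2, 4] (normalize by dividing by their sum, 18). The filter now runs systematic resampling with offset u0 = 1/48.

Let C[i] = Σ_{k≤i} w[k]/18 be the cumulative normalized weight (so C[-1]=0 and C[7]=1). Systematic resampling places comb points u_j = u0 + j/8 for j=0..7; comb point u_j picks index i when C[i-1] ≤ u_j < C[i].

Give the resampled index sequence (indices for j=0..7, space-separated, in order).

C = [0, 0, 1/9, 1/3, 4/9, 2/3, 7/9, 1]
j=0: u_0=1/48 ∈ [0, 1/9) → index 2
j=1: u_1=7/48 ∈ [1/9, 1/3) → index 3
j=2: u_2=13/48 ∈ [1/9, 1/3) → index 3
j=3: u_3=19/48 ∈ [1/3, 4/9) → index 4
j=4: u_4=25/48 ∈ [4/9, 2/3) → index 5
j=5: u_5=31/48 ∈ [4/9, 2/3) → index 5
j=6: u_6=37/48 ∈ [2/3, 7/9) → index 6
j=7: u_7=43/48 ∈ [7/9, 1) → index 7

2 3 3 4 5 5 6 7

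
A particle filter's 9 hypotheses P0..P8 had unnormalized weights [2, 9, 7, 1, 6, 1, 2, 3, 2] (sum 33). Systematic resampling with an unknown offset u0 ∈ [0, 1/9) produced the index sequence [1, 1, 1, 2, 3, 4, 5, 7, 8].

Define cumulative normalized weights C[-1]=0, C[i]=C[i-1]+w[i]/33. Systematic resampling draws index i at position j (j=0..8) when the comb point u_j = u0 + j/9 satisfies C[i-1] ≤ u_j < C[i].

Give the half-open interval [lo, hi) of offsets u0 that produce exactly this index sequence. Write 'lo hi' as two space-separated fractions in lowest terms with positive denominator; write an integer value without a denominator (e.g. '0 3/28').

C = [2/33, 1/3, 6/11, 19/33, 25/33, 26/33, 28/33, 31/33, 1]
j=0 picked index 1: u0 ∈ [2/33, 1/3)
j=1 picked index 1: u0 ∈ [-5/99, 2/9)
j=2 picked index 1: u0 ∈ [-16/99, 1/9)
j=3 picked index 2: u0 ∈ [0, 7/33)
j=4 picked index 3: u0 ∈ [10/99, 13/99)
j=5 picked index 4: u0 ∈ [2/99, 20/99)
j=6 picked index 5: u0 ∈ [1/11, 4/33)
j=7 picked index 7: u0 ∈ [7/99, 16/99)
j=8 picked index 8: u0 ∈ [5/99, 1/9)
intersection: [10/99, 1/9)

10/99 1/9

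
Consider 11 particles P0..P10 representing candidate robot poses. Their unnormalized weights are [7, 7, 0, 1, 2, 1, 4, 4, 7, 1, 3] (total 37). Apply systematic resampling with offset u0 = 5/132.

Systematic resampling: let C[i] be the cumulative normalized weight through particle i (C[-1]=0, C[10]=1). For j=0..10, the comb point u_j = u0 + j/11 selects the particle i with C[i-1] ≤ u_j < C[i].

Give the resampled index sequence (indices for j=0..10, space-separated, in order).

C = [7/37, 14/37, 14/37, 15/37, 17/37, 18/37, 22/37, 26/37, 33/37, 34/37, 1]
j=0: u_0=5/132 ∈ [0, 7/37) → index 0
j=1: u_1=17/132 ∈ [0, 7/37) → index 0
j=2: u_2=29/132 ∈ [7/37, 14/37) → index 1
j=3: u_3=41/132 ∈ [7/37, 14/37) → index 1
j=4: u_4=53/132 ∈ [14/37, 15/37) → index 3
j=5: u_5=65/132 ∈ [18/37, 22/37) → index 6
j=6: u_6=7/12 ∈ [18/37, 22/37) → index 6
j=7: u_7=89/132 ∈ [22/37, 26/37) → index 7
j=8: u_8=101/132 ∈ [26/37, 33/37) → index 8
j=9: u_9=113/132 ∈ [26/37, 33/37) → index 8
j=10: u_10=125/132 ∈ [34/37, 1) → index 10

0 0 1 1 3 6 6 7 8 8 10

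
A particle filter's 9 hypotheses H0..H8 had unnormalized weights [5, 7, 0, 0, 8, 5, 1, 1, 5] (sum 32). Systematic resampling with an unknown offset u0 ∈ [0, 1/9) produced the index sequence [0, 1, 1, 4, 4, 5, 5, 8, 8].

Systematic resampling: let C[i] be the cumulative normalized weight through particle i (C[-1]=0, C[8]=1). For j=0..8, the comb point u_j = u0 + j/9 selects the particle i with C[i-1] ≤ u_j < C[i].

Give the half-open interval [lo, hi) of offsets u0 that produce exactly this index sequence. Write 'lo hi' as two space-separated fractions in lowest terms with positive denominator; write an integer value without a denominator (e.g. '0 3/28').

5/72 1/9

C = [5/32, 3/8, 3/8, 3/8, 5/8, 25/32, 13/16, 27/32, 1]
j=0 picked index 0: u0 ∈ [0, 5/32)
j=1 picked index 1: u0 ∈ [13/288, 19/72)
j=2 picked index 1: u0 ∈ [-19/288, 11/72)
j=3 picked index 4: u0 ∈ [1/24, 7/24)
j=4 picked index 4: u0 ∈ [-5/72, 13/72)
j=5 picked index 5: u0 ∈ [5/72, 65/288)
j=6 picked index 5: u0 ∈ [-1/24, 11/96)
j=7 picked index 8: u0 ∈ [19/288, 2/9)
j=8 picked index 8: u0 ∈ [-13/288, 1/9)
intersection: [5/72, 1/9)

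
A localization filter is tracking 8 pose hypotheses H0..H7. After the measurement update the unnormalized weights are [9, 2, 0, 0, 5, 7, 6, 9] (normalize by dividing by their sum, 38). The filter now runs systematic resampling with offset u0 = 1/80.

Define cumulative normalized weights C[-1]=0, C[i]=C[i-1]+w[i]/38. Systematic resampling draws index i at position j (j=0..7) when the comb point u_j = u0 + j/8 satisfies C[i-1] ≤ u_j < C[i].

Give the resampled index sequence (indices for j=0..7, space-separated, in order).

0 0 1 4 5 6 6 7

C = [9/38, 11/38, 11/38, 11/38, 8/19, 23/38, 29/38, 1]
j=0: u_0=1/80 ∈ [0, 9/38) → index 0
j=1: u_1=11/80 ∈ [0, 9/38) → index 0
j=2: u_2=21/80 ∈ [9/38, 11/38) → index 1
j=3: u_3=31/80 ∈ [11/38, 8/19) → index 4
j=4: u_4=41/80 ∈ [8/19, 23/38) → index 5
j=5: u_5=51/80 ∈ [23/38, 29/38) → index 6
j=6: u_6=61/80 ∈ [23/38, 29/38) → index 6
j=7: u_7=71/80 ∈ [29/38, 1) → index 7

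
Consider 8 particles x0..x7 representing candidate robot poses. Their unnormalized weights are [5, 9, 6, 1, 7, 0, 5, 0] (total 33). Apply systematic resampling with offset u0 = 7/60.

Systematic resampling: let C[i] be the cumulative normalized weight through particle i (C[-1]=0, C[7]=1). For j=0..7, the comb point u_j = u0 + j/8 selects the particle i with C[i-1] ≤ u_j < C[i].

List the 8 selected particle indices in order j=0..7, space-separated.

0 1 1 2 3 4 6 6

C = [5/33, 14/33, 20/33, 7/11, 28/33, 28/33, 1, 1]
j=0: u_0=7/60 ∈ [0, 5/33) → index 0
j=1: u_1=29/120 ∈ [5/33, 14/33) → index 1
j=2: u_2=11/30 ∈ [5/33, 14/33) → index 1
j=3: u_3=59/120 ∈ [14/33, 20/33) → index 2
j=4: u_4=37/60 ∈ [20/33, 7/11) → index 3
j=5: u_5=89/120 ∈ [7/11, 28/33) → index 4
j=6: u_6=13/15 ∈ [28/33, 1) → index 6
j=7: u_7=119/120 ∈ [28/33, 1) → index 6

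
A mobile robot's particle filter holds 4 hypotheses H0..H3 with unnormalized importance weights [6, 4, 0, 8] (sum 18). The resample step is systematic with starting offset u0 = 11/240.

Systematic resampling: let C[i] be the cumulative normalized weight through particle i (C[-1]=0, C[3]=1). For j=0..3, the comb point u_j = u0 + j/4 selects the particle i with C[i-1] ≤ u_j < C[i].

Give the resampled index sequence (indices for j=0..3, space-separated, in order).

C = [1/3, 5/9, 5/9, 1]
j=0: u_0=11/240 ∈ [0, 1/3) → index 0
j=1: u_1=71/240 ∈ [0, 1/3) → index 0
j=2: u_2=131/240 ∈ [1/3, 5/9) → index 1
j=3: u_3=191/240 ∈ [5/9, 1) → index 3

0 0 1 3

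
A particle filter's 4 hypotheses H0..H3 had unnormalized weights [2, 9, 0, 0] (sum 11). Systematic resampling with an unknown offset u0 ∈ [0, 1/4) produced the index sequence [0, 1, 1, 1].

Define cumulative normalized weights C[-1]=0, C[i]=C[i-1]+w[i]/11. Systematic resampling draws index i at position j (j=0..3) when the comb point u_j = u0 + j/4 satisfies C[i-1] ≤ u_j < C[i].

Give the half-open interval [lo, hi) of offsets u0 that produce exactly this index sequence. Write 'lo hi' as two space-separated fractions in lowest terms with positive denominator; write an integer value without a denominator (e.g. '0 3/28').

C = [2/11, 1, 1, 1]
j=0 picked index 0: u0 ∈ [0, 2/11)
j=1 picked index 1: u0 ∈ [-3/44, 3/4)
j=2 picked index 1: u0 ∈ [-7/22, 1/2)
j=3 picked index 1: u0 ∈ [-25/44, 1/4)
intersection: [0, 2/11)

0 2/11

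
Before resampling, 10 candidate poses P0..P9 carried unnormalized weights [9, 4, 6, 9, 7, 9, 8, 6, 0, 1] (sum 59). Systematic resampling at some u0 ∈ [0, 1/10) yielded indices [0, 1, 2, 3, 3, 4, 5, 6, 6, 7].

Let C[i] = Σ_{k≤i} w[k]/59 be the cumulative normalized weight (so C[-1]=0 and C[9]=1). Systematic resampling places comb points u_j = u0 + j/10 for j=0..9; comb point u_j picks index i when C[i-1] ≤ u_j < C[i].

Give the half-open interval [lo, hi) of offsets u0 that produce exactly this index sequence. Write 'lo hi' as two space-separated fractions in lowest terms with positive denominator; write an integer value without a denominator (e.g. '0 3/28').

31/590 22/295

C = [9/59, 13/59, 19/59, 28/59, 35/59, 44/59, 52/59, 58/59, 58/59, 1]
j=0 picked index 0: u0 ∈ [0, 9/59)
j=1 picked index 1: u0 ∈ [31/590, 71/590)
j=2 picked index 2: u0 ∈ [6/295, 36/295)
j=3 picked index 3: u0 ∈ [13/590, 103/590)
j=4 picked index 3: u0 ∈ [-23/295, 22/295)
j=5 picked index 4: u0 ∈ [-3/118, 11/118)
j=6 picked index 5: u0 ∈ [-2/295, 43/295)
j=7 picked index 6: u0 ∈ [27/590, 107/590)
j=8 picked index 6: u0 ∈ [-16/295, 24/295)
j=9 picked index 7: u0 ∈ [-11/590, 49/590)
intersection: [31/590, 22/295)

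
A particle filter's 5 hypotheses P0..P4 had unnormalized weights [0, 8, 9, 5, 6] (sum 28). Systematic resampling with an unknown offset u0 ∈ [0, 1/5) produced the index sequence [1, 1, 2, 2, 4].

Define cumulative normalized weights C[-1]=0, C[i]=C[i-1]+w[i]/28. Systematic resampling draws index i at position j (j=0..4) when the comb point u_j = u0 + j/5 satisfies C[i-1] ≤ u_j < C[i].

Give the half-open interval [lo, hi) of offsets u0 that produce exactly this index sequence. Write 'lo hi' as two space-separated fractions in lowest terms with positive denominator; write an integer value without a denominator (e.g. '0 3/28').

0 1/140

C = [0, 2/7, 17/28, 11/14, 1]
j=0 picked index 1: u0 ∈ [0, 2/7)
j=1 picked index 1: u0 ∈ [-1/5, 3/35)
j=2 picked index 2: u0 ∈ [-4/35, 29/140)
j=3 picked index 2: u0 ∈ [-11/35, 1/140)
j=4 picked index 4: u0 ∈ [-1/70, 1/5)
intersection: [0, 1/140)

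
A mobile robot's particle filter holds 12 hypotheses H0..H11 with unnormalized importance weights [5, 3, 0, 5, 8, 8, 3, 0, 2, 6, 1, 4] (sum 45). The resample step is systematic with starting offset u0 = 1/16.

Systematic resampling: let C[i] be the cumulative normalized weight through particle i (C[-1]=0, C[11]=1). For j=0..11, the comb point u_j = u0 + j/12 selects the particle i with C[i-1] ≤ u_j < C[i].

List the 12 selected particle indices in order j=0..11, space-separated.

0 1 3 4 4 5 5 6 8 9 10 11

C = [1/9, 8/45, 8/45, 13/45, 7/15, 29/45, 32/45, 32/45, 34/45, 8/9, 41/45, 1]
j=0: u_0=1/16 ∈ [0, 1/9) → index 0
j=1: u_1=7/48 ∈ [1/9, 8/45) → index 1
j=2: u_2=11/48 ∈ [8/45, 13/45) → index 3
j=3: u_3=5/16 ∈ [13/45, 7/15) → index 4
j=4: u_4=19/48 ∈ [13/45, 7/15) → index 4
j=5: u_5=23/48 ∈ [7/15, 29/45) → index 5
j=6: u_6=9/16 ∈ [7/15, 29/45) → index 5
j=7: u_7=31/48 ∈ [29/45, 32/45) → index 6
j=8: u_8=35/48 ∈ [32/45, 34/45) → index 8
j=9: u_9=13/16 ∈ [34/45, 8/9) → index 9
j=10: u_10=43/48 ∈ [8/9, 41/45) → index 10
j=11: u_11=47/48 ∈ [41/45, 1) → index 11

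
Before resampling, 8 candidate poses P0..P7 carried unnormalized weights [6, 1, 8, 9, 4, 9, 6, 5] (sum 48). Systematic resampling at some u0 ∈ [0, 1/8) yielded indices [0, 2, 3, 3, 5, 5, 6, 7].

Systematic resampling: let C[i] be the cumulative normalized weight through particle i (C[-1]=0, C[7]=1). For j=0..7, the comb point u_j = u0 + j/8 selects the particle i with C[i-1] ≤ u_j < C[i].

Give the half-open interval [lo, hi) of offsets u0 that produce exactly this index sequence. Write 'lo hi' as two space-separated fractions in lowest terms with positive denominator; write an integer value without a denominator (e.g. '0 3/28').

1/12 1/8

C = [1/8, 7/48, 5/16, 1/2, 7/12, 37/48, 43/48, 1]
j=0 picked index 0: u0 ∈ [0, 1/8)
j=1 picked index 2: u0 ∈ [1/48, 3/16)
j=2 picked index 3: u0 ∈ [1/16, 1/4)
j=3 picked index 3: u0 ∈ [-1/16, 1/8)
j=4 picked index 5: u0 ∈ [1/12, 13/48)
j=5 picked index 5: u0 ∈ [-1/24, 7/48)
j=6 picked index 6: u0 ∈ [1/48, 7/48)
j=7 picked index 7: u0 ∈ [1/48, 1/8)
intersection: [1/12, 1/8)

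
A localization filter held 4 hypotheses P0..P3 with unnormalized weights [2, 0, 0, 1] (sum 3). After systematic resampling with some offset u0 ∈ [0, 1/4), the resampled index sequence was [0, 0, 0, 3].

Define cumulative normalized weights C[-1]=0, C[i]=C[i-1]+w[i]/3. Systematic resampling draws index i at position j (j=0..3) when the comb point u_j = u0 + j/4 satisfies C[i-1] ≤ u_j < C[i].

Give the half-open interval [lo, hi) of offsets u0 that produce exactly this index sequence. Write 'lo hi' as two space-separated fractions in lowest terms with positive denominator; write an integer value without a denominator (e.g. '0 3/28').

0 1/6

C = [2/3, 2/3, 2/3, 1]
j=0 picked index 0: u0 ∈ [0, 2/3)
j=1 picked index 0: u0 ∈ [-1/4, 5/12)
j=2 picked index 0: u0 ∈ [-1/2, 1/6)
j=3 picked index 3: u0 ∈ [-1/12, 1/4)
intersection: [0, 1/6)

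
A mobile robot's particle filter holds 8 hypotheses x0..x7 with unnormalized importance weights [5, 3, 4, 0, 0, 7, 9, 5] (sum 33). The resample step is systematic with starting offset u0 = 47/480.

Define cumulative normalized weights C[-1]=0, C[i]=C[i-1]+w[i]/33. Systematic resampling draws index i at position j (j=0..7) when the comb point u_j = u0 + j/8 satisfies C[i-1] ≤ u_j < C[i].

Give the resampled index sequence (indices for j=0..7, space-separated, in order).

C = [5/33, 8/33, 4/11, 4/11, 4/11, 19/33, 28/33, 1]
j=0: u_0=47/480 ∈ [0, 5/33) → index 0
j=1: u_1=107/480 ∈ [5/33, 8/33) → index 1
j=2: u_2=167/480 ∈ [8/33, 4/11) → index 2
j=3: u_3=227/480 ∈ [4/11, 19/33) → index 5
j=4: u_4=287/480 ∈ [19/33, 28/33) → index 6
j=5: u_5=347/480 ∈ [19/33, 28/33) → index 6
j=6: u_6=407/480 ∈ [19/33, 28/33) → index 6
j=7: u_7=467/480 ∈ [28/33, 1) → index 7

0 1 2 5 6 6 6 7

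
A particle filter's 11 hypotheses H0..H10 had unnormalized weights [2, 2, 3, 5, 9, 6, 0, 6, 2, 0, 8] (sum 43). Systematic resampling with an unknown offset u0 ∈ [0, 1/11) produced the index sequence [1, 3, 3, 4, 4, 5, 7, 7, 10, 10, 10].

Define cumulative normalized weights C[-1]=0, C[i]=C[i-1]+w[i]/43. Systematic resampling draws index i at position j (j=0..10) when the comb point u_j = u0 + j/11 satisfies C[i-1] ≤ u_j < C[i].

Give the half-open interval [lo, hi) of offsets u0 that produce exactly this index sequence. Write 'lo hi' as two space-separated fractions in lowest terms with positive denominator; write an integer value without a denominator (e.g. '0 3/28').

41/473 1/11

C = [2/43, 4/43, 7/43, 12/43, 21/43, 27/43, 27/43, 33/43, 35/43, 35/43, 1]
j=0 picked index 1: u0 ∈ [2/43, 4/43)
j=1 picked index 3: u0 ∈ [34/473, 89/473)
j=2 picked index 3: u0 ∈ [-9/473, 46/473)
j=3 picked index 4: u0 ∈ [3/473, 102/473)
j=4 picked index 4: u0 ∈ [-40/473, 59/473)
j=5 picked index 5: u0 ∈ [16/473, 82/473)
j=6 picked index 7: u0 ∈ [39/473, 105/473)
j=7 picked index 7: u0 ∈ [-4/473, 62/473)
j=8 picked index 10: u0 ∈ [41/473, 3/11)
j=9 picked index 10: u0 ∈ [-2/473, 2/11)
j=10 picked index 10: u0 ∈ [-45/473, 1/11)
intersection: [41/473, 1/11)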